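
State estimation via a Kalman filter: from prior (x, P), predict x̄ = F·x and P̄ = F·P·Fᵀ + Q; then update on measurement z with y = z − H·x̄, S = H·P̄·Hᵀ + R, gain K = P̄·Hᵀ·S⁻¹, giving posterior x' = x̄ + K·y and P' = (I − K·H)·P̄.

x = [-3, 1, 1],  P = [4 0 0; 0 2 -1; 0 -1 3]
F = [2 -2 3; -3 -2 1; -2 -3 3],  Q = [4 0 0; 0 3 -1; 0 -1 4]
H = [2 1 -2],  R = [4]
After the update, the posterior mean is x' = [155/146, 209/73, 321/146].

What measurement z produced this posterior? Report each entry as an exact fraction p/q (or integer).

x̄ = F·x = [-5, 8, 6]
P̄ = F·P·Fᵀ + Q = [67 1 38; 1 54 53; 38 53 83]
S = H·P̄·Hᵀ + R = [146]
K = P̄·Hᵀ·S⁻¹ = [59/146; -25/73; -37/146]
x' − x̄ = [885/146, -375/73, -555/146] = K·y
y = (KᵀK)⁻¹·Kᵀ·(x' − x̄) = [15]
z = y + H·x̄ = [15] + [-14] = [1]

z = [1]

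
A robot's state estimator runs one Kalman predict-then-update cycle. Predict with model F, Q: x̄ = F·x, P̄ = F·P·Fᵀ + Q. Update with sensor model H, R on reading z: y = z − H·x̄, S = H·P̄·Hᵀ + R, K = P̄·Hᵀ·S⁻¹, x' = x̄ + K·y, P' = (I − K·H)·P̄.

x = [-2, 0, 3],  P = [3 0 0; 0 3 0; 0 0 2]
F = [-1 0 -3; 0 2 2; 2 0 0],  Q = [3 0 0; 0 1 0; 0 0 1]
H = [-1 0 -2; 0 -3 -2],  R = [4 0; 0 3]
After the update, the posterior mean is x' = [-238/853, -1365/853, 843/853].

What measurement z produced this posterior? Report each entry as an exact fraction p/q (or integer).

x̄ = F·x = [-7, 6, -4]
P̄ = F·P·Fᵀ + Q = [24 -12 -6; -12 21 0; -6 0 13]
S = H·P̄·Hᵀ + R = [56 4; 4 244]
K = P̄·Hᵀ·S⁻¹ = [-195/853 171/853; 795/3412 -447/1706; -597/1706 -86/853]
x' − x̄ = [5733/853, -6483/853, 4255/853] = K·y
y = (KᵀK)⁻¹·Kᵀ·(x' − x̄) = [-18, 13]
z = y + H·x̄ = [-18, 13] + [15, -10] = [-3, 3]

z = [-3, 3]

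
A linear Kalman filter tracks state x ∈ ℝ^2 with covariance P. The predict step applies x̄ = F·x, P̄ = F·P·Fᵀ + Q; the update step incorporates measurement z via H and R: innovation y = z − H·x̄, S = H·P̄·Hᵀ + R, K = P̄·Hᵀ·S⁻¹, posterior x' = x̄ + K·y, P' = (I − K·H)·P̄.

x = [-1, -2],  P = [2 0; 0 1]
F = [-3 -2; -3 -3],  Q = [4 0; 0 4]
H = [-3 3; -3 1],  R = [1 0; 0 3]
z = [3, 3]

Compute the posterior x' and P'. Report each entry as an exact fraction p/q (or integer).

x̄ = F·x = [7, 9]
P̄ = F·P·Fᵀ + Q = [26 24; 24 31]
y = z − H·x̄ = [-3, 15]
S = H·P̄·Hᵀ + R = [82 39; 39 124]
K = P̄·Hᵀ·S⁻¹ = [1362/8647 -4194/8647; 4203/8647 -4181/8647]
x' = x̄ + K·y = [-6467/8647, 2499/8647]
P' = (I − K·H)·P̄ = [6518/8647 6972/8647; 6972/8647 8373/8647]

x' = [-6467/8647, 2499/8647]
P' = [6518/8647 6972/8647; 6972/8647 8373/8647]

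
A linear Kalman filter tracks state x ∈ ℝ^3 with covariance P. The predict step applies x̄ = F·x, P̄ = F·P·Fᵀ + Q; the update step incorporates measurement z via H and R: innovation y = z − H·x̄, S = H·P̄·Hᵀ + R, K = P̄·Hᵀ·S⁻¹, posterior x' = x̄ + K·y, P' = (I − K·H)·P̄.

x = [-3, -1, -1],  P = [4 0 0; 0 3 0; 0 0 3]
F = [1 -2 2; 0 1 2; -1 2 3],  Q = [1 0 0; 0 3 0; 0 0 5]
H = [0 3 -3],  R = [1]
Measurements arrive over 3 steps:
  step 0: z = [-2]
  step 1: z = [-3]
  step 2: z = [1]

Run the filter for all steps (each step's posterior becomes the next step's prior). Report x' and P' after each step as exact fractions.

step 0: x' = [-477/163, -507/163, -398/163], P' = [4583/163 1194/163 1190/163; 1194/163 2610/163 2616/163; 1190/163 2616/163 2640/163]
step 1: x' = [-235699/104572, -454957/104572, -87744/26143], P' = [2829965/104572 3735883/104572 933438/26143; 3735883/104572 7949937/104572 1990403/26143; 933438/26143 1990403/26143 1996222/26143]
step 2: x' = [84015869/92686226, -94700281/46343113, -220563659/92686226], P' = [839187710/46343113 2672367899/92686226 1337362408/46343113; 2672367899/92686226 3598028649/46343113 7214201021/92686226; 1337362408/46343113 7214201021/92686226 3621318702/46343113]

step 0: x̄ = F·x = [-3, -3, -2]
step 0: P̄ = F·P·Fᵀ + Q = [29 6 2; 6 18 24; 2 24 48]
step 0: y = z − H·x̄ = [1]
step 0: S = H·P̄·Hᵀ + R = [163]
step 0: K = P̄·Hᵀ·S⁻¹ = [12/163; -18/163; -72/163]
step 0: x' = x̄ + K·y = [-477/163, -507/163, -398/163]
step 0: P' = (I − K·H)·P̄ = [4583/163 1194/163 1190/163; 1194/163 2610/163 2616/163; 1190/163 2616/163 2640/163]
step 1: x̄ = F·x = [-259/163, -1303/163, -1731/163]
step 1: P̄ = F·P·Fᵀ + Q = [4802/163 3682/163 1551/163; 3682/163 24123/163 35798/163; 1551/163 35798/163 59074/163]
step 1: y = z − H·x̄ = [-1773/163]
step 1: S = H·P̄·Hᵀ + R = [104572/163]
step 1: K = P̄·Hᵀ·S⁻¹ = [6393/104572; -35025/104572; -17457/26143]
step 1: x' = x̄ + K·y = [-235699/104572, -454957/104572, -87744/26143]
step 1: P' = (I − K·H)·P̄ = [2829965/104572 3735883/104572 933438/26143; 3735883/104572 7949937/104572 1990403/26143; 933438/26143 1990403/26143 1996222/26143]
step 2: x̄ = F·x = [-27737/104572, -88993/8044, -1727143/104572]
step 2: P̄ = F·P·Fᵀ + Q = [2972417/104572 870757/8044 16033675/104572; 870757/8044 5542281/8044 8333623/8044; 16033675/104572 8333623/8044 165209865/104572]
step 2: y = z − H·x̄ = [-803065/52286]
step 2: S = H·P̄·Hᵀ + R = [46343113/26143]
step 2: K = P̄·Hᵀ·S⁻¹ = [-7070751/92686226; -54431169/92686226; -85309149/92686226]
step 2: x' = x̄ + K·y = [84015869/92686226, -94700281/46343113, -220563659/92686226]
step 2: P' = (I − K·H)·P̄ = [839187710/46343113 2672367899/92686226 1337362408/46343113; 2672367899/92686226 3598028649/46343113 7214201021/92686226; 1337362408/46343113 7214201021/92686226 3621318702/46343113]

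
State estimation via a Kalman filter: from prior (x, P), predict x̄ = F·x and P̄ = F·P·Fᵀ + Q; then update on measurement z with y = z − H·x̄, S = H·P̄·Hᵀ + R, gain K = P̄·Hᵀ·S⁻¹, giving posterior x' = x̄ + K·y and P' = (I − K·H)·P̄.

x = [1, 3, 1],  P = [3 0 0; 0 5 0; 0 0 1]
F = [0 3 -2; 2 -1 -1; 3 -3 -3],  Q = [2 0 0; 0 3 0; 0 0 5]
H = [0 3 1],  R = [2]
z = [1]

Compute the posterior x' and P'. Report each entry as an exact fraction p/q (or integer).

x' = [2203/493, 598/493, -1333/493]
P' = [19059/493 1313/493 -4095/493; 1313/493 552/493 -1458/493; -4095/493 -1458/493 4762/493]

x̄ = F·x = [7, -2, -9]
P̄ = F·P·Fᵀ + Q = [51 -13 -39; -13 21 36; -39 36 86]
y = z − H·x̄ = [16]
S = H·P̄·Hᵀ + R = [493]
K = P̄·Hᵀ·S⁻¹ = [-78/493; 99/493; 194/493]
x' = x̄ + K·y = [2203/493, 598/493, -1333/493]
P' = (I − K·H)·P̄ = [19059/493 1313/493 -4095/493; 1313/493 552/493 -1458/493; -4095/493 -1458/493 4762/493]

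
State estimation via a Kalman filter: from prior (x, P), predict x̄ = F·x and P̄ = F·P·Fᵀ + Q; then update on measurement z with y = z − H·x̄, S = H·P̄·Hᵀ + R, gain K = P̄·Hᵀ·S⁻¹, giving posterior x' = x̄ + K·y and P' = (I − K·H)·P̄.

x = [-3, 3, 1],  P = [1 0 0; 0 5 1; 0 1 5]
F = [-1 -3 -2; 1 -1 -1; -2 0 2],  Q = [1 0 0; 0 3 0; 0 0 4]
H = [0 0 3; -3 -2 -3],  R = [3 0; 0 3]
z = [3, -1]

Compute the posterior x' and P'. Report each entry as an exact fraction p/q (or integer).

x' = [61333/65362, -166579/65362, 35284/32681]
P' = [106041/65362 -109701/65362 -7552/32681; -109701/65362 187851/65362 -4830/32681; -7552/32681 -4830/32681 10764/32681]

x̄ = F·x = [-8, -7, 8]
P̄ = F·P·Fᵀ + Q = [79 29 -24; 29 16 -14; -24 -14 28]
y = z − H·x̄ = [-21, -15]
S = H·P̄·Hᵀ + R = [255 48; 48 778]
K = P̄·Hᵀ·S⁻¹ = [-7552/32681 -17803/65362; -4830/32681 -5873/65362; 10764/32681 8/32681]
x' = x̄ + K·y = [61333/65362, -166579/65362, 35284/32681]
P' = (I − K·H)·P̄ = [106041/65362 -109701/65362 -7552/32681; -109701/65362 187851/65362 -4830/32681; -7552/32681 -4830/32681 10764/32681]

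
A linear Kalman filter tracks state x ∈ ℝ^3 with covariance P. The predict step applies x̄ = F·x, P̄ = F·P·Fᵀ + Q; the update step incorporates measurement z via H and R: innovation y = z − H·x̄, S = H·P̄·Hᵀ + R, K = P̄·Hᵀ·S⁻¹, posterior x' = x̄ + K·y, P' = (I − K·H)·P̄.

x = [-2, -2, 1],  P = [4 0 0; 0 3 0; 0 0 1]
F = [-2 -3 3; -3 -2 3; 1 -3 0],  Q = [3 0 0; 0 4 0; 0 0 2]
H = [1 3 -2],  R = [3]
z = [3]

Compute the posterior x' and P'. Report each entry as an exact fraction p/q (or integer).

x̄ = F·x = [13, 13, 4]
P̄ = F·P·Fᵀ + Q = [55 51 19; 51 61 6; 19 6 33]
y = z − H·x̄ = [-41]
S = H·P̄·Hᵀ + R = [897]
K = P̄·Hᵀ·S⁻¹ = [170/897; 74/299; -29/897]
x' = x̄ + K·y = [4691/897, 853/299, 4777/897]
P' = (I − K·H)·P̄ = [20435/897 2669/299 21973/897; 2669/299 1811/299 3940/299; 21973/897 3940/299 28760/897]

x' = [4691/897, 853/299, 4777/897]
P' = [20435/897 2669/299 21973/897; 2669/299 1811/299 3940/299; 21973/897 3940/299 28760/897]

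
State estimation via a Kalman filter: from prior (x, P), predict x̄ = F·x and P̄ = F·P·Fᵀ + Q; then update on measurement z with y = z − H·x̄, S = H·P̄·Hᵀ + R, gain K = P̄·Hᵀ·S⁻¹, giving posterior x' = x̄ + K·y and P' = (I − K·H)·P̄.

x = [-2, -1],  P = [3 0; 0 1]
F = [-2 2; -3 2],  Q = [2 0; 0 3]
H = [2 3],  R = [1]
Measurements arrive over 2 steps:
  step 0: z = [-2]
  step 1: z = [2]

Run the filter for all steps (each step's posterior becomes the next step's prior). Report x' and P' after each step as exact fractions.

step 0: x̄ = F·x = [2, 4]
step 0: P̄ = F·P·Fᵀ + Q = [18 22; 22 34]
step 0: y = z − H·x̄ = [-18]
step 0: S = H·P̄·Hᵀ + R = [643]
step 0: K = P̄·Hᵀ·S⁻¹ = [102/643; 146/643]
step 0: x' = x̄ + K·y = [-550/643, -56/643]
step 0: P' = (I − K·H)·P̄ = [1170/643 -746/643; -746/643 546/643]
step 1: x̄ = F·x = [988/643, 1538/643]
step 1: P̄ = F·P·Fᵀ + Q = [14118/643 16664/643; 16664/643 23595/643]
step 1: y = z − H·x̄ = [-5304/643]
step 1: S = H·P̄·Hᵀ + R = [469438/643]
step 1: K = P̄·Hᵀ·S⁻¹ = [39114/234719; 104113/469438]
step 1: x' = x̄ + K·y = [2236/13807, 7766/13807]
step 1: P' = (I − K·H)·P̄ = [394950/234719 -250262/234719; -250262/234719 368387/469438]

step 0: x' = [-550/643, -56/643], P' = [1170/643 -746/643; -746/643 546/643]
step 1: x' = [2236/13807, 7766/13807], P' = [394950/234719 -250262/234719; -250262/234719 368387/469438]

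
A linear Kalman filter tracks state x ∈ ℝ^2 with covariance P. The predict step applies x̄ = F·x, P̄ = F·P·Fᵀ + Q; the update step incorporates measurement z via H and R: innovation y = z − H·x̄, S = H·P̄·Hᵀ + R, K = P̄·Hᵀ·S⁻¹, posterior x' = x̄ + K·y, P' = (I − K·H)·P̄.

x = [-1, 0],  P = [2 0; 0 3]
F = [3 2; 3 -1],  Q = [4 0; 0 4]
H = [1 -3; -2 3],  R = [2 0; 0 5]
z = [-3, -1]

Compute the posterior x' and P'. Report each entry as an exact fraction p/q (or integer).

x̄ = F·x = [-3, -3]
P̄ = F·P·Fᵀ + Q = [34 12; 12 25]
y = z − H·x̄ = [-9, 2]
S = H·P̄·Hᵀ + R = [189 -185; -185 222]
K = P̄·Hᵀ·S⁻¹ = [-172/209 -6418/7733; -123/209 -2016/7733]
x' = x̄ + K·y = [1931/703, 1248/703]
P' = (I − K·H)·P̄ = [44818/7733 19182/7733; 19182/7733 9428/7733]

x' = [1931/703, 1248/703]
P' = [44818/7733 19182/7733; 19182/7733 9428/7733]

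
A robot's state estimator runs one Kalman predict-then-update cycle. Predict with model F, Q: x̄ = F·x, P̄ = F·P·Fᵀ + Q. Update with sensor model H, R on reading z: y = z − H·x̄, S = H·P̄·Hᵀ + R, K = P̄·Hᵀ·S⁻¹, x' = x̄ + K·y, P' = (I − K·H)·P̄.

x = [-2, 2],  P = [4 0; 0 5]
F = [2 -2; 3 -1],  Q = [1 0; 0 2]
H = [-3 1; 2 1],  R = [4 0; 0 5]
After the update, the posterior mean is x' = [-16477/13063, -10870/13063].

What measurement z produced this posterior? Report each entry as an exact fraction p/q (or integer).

z = [3, -3]

x̄ = F·x = [-8, -8]
P̄ = F·P·Fᵀ + Q = [37 34; 34 43]
S = H·P̄·Hᵀ + R = [176 -213; -213 332]
K = P̄·Hᵀ·S⁻¹ = [-2560/13063 2607/13063; 4055/13063 6969/13063]
x' − x̄ = [88027/13063, 93634/13063] = K·y
y = (KᵀK)⁻¹·Kᵀ·(x' − x̄) = [-13, 21]
z = y + H·x̄ = [-13, 21] + [16, -24] = [3, -3]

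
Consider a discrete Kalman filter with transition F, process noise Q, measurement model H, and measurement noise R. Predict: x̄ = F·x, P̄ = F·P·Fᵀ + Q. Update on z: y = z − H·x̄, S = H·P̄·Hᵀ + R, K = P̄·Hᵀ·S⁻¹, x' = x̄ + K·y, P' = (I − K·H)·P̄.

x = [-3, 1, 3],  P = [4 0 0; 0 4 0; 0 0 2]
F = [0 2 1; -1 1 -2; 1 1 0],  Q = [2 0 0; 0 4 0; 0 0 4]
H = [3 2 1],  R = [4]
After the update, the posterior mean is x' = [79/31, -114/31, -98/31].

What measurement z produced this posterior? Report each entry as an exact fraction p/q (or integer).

x̄ = F·x = [5, -2, -2]
P̄ = F·P·Fᵀ + Q = [20 4 8; 4 20 0; 8 0 12]
S = H·P̄·Hᵀ + R = [372]
K = P̄·Hᵀ·S⁻¹ = [19/93; 13/93; 3/31]
x' − x̄ = [-76/31, -52/31, -36/31] = K·y
y = (KᵀK)⁻¹·Kᵀ·(x' − x̄) = [-12]
z = y + H·x̄ = [-12] + [9] = [-3]

z = [-3]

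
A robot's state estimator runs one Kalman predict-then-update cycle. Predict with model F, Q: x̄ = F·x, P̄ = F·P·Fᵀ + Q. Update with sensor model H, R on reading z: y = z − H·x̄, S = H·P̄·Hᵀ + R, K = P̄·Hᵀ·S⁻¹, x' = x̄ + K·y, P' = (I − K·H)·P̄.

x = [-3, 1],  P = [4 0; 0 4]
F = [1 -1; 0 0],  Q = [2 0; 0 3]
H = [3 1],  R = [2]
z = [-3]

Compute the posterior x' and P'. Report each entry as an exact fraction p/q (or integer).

x̄ = F·x = [-4, 0]
P̄ = F·P·Fᵀ + Q = [10 0; 0 3]
y = z − H·x̄ = [9]
S = H·P̄·Hᵀ + R = [95]
K = P̄·Hᵀ·S⁻¹ = [6/19; 3/95]
x' = x̄ + K·y = [-22/19, 27/95]
P' = (I − K·H)·P̄ = [10/19 -18/19; -18/19 276/95]

x' = [-22/19, 27/95]
P' = [10/19 -18/19; -18/19 276/95]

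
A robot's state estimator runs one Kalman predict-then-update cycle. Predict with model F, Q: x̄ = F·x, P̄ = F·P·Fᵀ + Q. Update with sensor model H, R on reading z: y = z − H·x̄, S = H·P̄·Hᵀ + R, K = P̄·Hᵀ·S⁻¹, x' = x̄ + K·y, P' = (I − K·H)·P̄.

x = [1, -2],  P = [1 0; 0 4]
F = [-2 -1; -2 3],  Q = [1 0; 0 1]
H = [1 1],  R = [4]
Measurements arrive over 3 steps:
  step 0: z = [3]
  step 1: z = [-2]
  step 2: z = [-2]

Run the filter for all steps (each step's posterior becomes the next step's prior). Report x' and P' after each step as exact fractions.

step 0: x̄ = F·x = [0, -8]
step 0: P̄ = F·P·Fᵀ + Q = [9 -8; -8 41]
step 0: y = z − H·x̄ = [11]
step 0: S = H·P̄·Hᵀ + R = [38]
step 0: K = P̄·Hᵀ·S⁻¹ = [1/38; 33/38]
step 0: x' = x̄ + K·y = [11/38, 59/38]
step 0: P' = (I − K·H)·P̄ = [341/38 -337/38; -337/38 469/38]
step 1: x̄ = F·x = [-81/38, 155/38]
step 1: P̄ = F·P·Fᵀ + Q = [523/38 1305/38; 1305/38 9667/38]
step 1: y = z − H·x̄ = [-75/19]
step 1: S = H·P̄·Hᵀ + R = [6476/19]
step 1: K = P̄·Hᵀ·S⁻¹ = [457/3238; 2743/3238]
step 1: x' = x̄ + K·y = [-4353/1619, 1190/1619]
step 1: P' = (I − K·H)·P̄ = [22581/3238 -20753/3238; -20753/3238 31725/3238]
step 2: x̄ = F·x = [7516/1619, 12276/1619]
step 2: P̄ = F·P·Fᵀ + Q = [42275/3238 78161/3238; 78161/3238 628123/3238]
step 2: y = z − H·x̄ = [-23030/1619]
step 2: S = H·P̄·Hᵀ + R = [419836/1619]
step 2: K = P̄·Hᵀ·S⁻¹ = [30109/209918; 176571/209918]
step 2: x' = x̄ + K·y = [273111/104959, -459999/104959]
step 2: P' = (I − K·H)·P̄ = [1620777/209918 -1500341/209918; -1500341/209918 2206625/209918]

step 0: x' = [11/38, 59/38], P' = [341/38 -337/38; -337/38 469/38]
step 1: x' = [-4353/1619, 1190/1619], P' = [22581/3238 -20753/3238; -20753/3238 31725/3238]
step 2: x' = [273111/104959, -459999/104959], P' = [1620777/209918 -1500341/209918; -1500341/209918 2206625/209918]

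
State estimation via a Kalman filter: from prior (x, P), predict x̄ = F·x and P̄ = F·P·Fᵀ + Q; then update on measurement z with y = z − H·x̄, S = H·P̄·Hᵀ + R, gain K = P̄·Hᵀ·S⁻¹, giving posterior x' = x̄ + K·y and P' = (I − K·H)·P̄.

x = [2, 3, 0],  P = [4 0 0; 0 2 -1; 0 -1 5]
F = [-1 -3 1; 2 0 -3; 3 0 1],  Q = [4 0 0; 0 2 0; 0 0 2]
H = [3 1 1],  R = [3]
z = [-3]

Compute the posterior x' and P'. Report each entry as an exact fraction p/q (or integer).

x̄ = F·x = [-11, 4, 6]
P̄ = F·P·Fᵀ + Q = [37 -32 -4; -32 63 9; -4 9 43]
y = z − H·x̄ = [20]
S = H·P̄·Hᵀ + R = [244]
K = P̄·Hᵀ·S⁻¹ = [75/244; -6/61; 10/61]
x' = x̄ + K·y = [-296/61, 124/61, 566/61]
P' = (I − K·H)·P̄ = [3403/244 -1502/61 -994/61; -1502/61 3699/61 789/61; -994/61 789/61 2223/61]

x' = [-296/61, 124/61, 566/61]
P' = [3403/244 -1502/61 -994/61; -1502/61 3699/61 789/61; -994/61 789/61 2223/61]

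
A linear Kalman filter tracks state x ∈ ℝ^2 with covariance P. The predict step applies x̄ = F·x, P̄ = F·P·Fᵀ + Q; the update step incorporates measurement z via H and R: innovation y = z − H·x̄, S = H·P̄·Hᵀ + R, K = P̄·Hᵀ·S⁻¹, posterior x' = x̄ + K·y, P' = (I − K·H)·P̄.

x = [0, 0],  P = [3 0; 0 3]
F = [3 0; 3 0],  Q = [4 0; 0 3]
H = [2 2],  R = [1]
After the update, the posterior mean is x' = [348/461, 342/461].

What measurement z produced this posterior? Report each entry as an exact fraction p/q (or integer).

x̄ = F·x = [0, 0]
P̄ = F·P·Fᵀ + Q = [31 27; 27 30]
S = H·P̄·Hᵀ + R = [461]
K = P̄·Hᵀ·S⁻¹ = [116/461; 114/461]
x' − x̄ = [348/461, 342/461] = K·y
y = (KᵀK)⁻¹·Kᵀ·(x' − x̄) = [3]
z = y + H·x̄ = [3] + [0] = [3]

z = [3]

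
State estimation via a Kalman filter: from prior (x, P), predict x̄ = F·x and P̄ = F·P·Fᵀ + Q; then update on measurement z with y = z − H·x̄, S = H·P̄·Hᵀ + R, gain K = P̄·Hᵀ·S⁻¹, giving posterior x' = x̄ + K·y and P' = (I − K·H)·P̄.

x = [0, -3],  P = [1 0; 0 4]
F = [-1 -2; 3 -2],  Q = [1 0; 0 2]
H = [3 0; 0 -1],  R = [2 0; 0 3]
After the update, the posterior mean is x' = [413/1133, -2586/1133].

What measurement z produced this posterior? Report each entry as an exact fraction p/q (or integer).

z = [1, 3]

x̄ = F·x = [6, 6]
P̄ = F·P·Fᵀ + Q = [18 13; 13 27]
S = H·P̄·Hᵀ + R = [164 -39; -39 30]
K = P̄·Hᵀ·S⁻¹ = [371/1133 -26/3399; 39/1133 -969/1133]
x' − x̄ = [-6385/1133, -9384/1133] = K·y
y = (KᵀK)⁻¹·Kᵀ·(x' − x̄) = [-17, 9]
z = y + H·x̄ = [-17, 9] + [18, -6] = [1, 3]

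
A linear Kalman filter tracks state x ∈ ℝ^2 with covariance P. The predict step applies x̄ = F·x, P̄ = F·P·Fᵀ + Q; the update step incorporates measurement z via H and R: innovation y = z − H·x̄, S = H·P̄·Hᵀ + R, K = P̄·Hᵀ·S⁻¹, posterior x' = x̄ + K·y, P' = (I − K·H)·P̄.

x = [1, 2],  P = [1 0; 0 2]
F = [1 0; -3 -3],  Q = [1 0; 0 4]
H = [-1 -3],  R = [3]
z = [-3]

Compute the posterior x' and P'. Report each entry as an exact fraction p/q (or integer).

x' = [9/38, 108/133]
P' = [69/38 -12/19; -12/19 73/133]

x̄ = F·x = [1, -9]
P̄ = F·P·Fᵀ + Q = [2 -3; -3 31]
y = z − H·x̄ = [-29]
S = H·P̄·Hᵀ + R = [266]
K = P̄·Hᵀ·S⁻¹ = [1/38; -45/133]
x' = x̄ + K·y = [9/38, 108/133]
P' = (I − K·H)·P̄ = [69/38 -12/19; -12/19 73/133]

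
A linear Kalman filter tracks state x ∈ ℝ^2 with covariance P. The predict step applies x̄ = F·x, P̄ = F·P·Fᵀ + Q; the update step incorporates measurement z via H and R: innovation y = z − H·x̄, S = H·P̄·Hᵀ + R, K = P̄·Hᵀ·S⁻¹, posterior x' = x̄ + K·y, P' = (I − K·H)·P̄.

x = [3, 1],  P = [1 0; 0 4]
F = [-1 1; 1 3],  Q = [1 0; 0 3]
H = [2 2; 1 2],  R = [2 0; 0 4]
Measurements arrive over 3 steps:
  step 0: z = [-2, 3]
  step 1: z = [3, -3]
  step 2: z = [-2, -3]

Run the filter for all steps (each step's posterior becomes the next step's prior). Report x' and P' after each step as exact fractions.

step 0: x̄ = F·x = [-2, 6]
step 0: P̄ = F·P·Fᵀ + Q = [6 11; 11 40]
step 0: y = z − H·x̄ = [-10, -7]
step 0: S = H·P̄·Hᵀ + R = [274 238; 238 214]
step 0: K = P̄·Hᵀ·S⁻¹ = [51/166 -35/166; 85/996 329/996]
step 0: x' = x̄ + K·y = [-597/166, 941/332]
step 0: P' = (I − K·H)·P̄ = [121/83 -191/166; -191/166 1231/996]
step 1: x̄ = F·x = [2135/332, 1629/332]
step 1: P̄ = F·P·Fᵀ + Q = [5971/996 1511/332; 1511/332 2881/332]
step 1: y = z − H·x̄ = [-1633/83, -6389/332]
step 1: S = H·P̄·Hᵀ + R = [24178/249 18428/249; 18428/249 62659/996]
step 1: K = P̄·Hᵀ·S⁻¹ = [104384/314467 -47331/314467; 21520/314467 84187/314467]
step 1: x' = x̄ + K·y = [879363/314467, -500520/314467]
step 1: P' = (I − K·H)·P̄ = [398092/314467 -293708/314467; -293708/314467 315228/314467]
step 2: x̄ = F·x = [-1379883/314467, -622197/314467]
step 2: P̄ = F·P·Fᵀ + Q = [1615203/314467 1135008/314467; 1135008/314467 2416297/314467]
step 2: y = z − H·x̄ = [3375226/314467, 1680876/314467]
step 2: S = H·P̄·Hᵀ + R = [25834998/314467 19705642/314467; 19705642/314467 17078291/314467]
step 2: K = P̄·Hᵀ·S⁻¹ = [27629406/84118981 -12743343/84118981; 5890939/84118981 22596164/84118981]
step 2: x' = x̄ + K·y = [-140678805/84118981, 17572663/84118981]
step 2: P' = (I − K·H)·P̄ = [106232184/84118981 -78602778/84118981; -78602778/84118981 84493717/84118981]

step 0: x' = [-597/166, 941/332], P' = [121/83 -191/166; -191/166 1231/996]
step 1: x' = [879363/314467, -500520/314467], P' = [398092/314467 -293708/314467; -293708/314467 315228/314467]
step 2: x' = [-140678805/84118981, 17572663/84118981], P' = [106232184/84118981 -78602778/84118981; -78602778/84118981 84493717/84118981]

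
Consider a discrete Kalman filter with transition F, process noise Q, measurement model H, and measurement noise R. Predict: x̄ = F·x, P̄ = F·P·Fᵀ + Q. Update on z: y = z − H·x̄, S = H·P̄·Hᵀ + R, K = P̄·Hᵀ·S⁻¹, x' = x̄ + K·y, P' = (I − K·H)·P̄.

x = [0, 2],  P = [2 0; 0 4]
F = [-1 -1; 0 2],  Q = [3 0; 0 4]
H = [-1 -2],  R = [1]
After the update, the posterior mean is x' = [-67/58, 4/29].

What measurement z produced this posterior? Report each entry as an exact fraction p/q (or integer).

x̄ = F·x = [-2, 4]
P̄ = F·P·Fᵀ + Q = [9 -8; -8 20]
S = H·P̄·Hᵀ + R = [58]
K = P̄·Hᵀ·S⁻¹ = [7/58; -16/29]
x' − x̄ = [49/58, -112/29] = K·y
y = (KᵀK)⁻¹·Kᵀ·(x' − x̄) = [7]
z = y + H·x̄ = [7] + [-6] = [1]

z = [1]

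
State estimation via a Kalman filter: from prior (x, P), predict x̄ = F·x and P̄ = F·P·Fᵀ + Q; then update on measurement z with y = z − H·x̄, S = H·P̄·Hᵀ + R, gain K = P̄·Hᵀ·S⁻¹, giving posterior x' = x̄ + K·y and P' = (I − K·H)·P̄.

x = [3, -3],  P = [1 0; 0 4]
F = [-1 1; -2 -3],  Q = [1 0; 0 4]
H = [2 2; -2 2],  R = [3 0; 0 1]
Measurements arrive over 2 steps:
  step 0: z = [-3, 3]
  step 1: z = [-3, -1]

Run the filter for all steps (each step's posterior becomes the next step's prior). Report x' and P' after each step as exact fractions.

step 0: x̄ = F·x = [-6, 3]
step 0: P̄ = F·P·Fᵀ + Q = [6 -10; -10 44]
step 0: y = z − H·x̄ = [3, -15]
step 0: S = H·P̄·Hᵀ + R = [123 152; 152 281]
step 0: K = P̄·Hᵀ·S⁻¹ = [2616/11459 -2720/11459; 2692/11459 2948/11459]
step 0: x' = x̄ + K·y = [-20106/11459, -1767/11459]
step 0: P' = (I − K·H)·P̄ = [2642/11459 1282/11459; 1282/11459 2756/11459]
step 1: x̄ = F·x = [18339/11459, 45513/11459]
step 1: P̄ = F·P·Fᵀ + Q = [14293/11459 -1702/11459; -1702/11459 96592/11459]
step 1: y = z − H·x̄ = [-162081/11459, -9401/1637]
step 1: S = H·P̄·Hᵀ + R = [464301/11459 47028/1637; 47028/1637 66945/1637]
step 1: K = P̄·Hᵀ·S⁻¹ = [649610/3176787 -224402/1058929; 704476/3176787 279268/1058929]
step 1: x' = x̄ + K·y = [-79375/1058929, -719389/1058929]
step 1: P' = (I − K·H)·P̄ = [218503/1058929 106302/1058929; 106302/1058929 245936/1058929]

step 0: x' = [-20106/11459, -1767/11459], P' = [2642/11459 1282/11459; 1282/11459 2756/11459]
step 1: x' = [-79375/1058929, -719389/1058929], P' = [218503/1058929 106302/1058929; 106302/1058929 245936/1058929]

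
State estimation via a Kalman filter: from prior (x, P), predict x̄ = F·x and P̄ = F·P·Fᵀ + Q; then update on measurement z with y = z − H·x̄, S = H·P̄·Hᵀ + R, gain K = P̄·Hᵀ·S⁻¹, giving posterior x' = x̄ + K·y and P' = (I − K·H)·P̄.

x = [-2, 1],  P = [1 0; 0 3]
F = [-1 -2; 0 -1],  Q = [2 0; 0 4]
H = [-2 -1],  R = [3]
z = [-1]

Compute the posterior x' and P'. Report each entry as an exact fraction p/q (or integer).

x' = [36/47, -28/47]
P' = [57/47 -60/47; -60/47 297/94]

x̄ = F·x = [0, -1]
P̄ = F·P·Fᵀ + Q = [15 6; 6 7]
y = z − H·x̄ = [-2]
S = H·P̄·Hᵀ + R = [94]
K = P̄·Hᵀ·S⁻¹ = [-18/47; -19/94]
x' = x̄ + K·y = [36/47, -28/47]
P' = (I − K·H)·P̄ = [57/47 -60/47; -60/47 297/94]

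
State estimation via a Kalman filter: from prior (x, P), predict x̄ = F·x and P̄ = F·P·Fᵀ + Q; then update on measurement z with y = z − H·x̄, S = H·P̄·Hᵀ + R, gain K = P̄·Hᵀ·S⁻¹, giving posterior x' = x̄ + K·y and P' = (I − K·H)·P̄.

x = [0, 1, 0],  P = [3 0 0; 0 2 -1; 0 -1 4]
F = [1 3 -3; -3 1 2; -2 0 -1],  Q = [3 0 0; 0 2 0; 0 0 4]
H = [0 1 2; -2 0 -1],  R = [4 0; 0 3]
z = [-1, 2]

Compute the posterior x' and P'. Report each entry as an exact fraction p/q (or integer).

x̄ = F·x = [3, 1, 0]
P̄ = F·P·Fᵀ + Q = [78 -30 9; -30 43 11; 9 11 20]
y = z − H·x̄ = [-2, 8]
S = H·P̄·Hᵀ + R = [171 -27; -27 371]
K = P̄·Hᵀ·S⁻¹ = [-2969/20904 -3171/6968; 12719/31356 563/3484; 5965/20904 -569/6968]
x' = x̄ + K·y = [-3727/10452, 23227/15678, -12793/10452]
P' = (I − K·H)·P̄ = [8413/6968 16001/10452 -7313/6968; 16001/10452 136645/15678 -37069/10452; -7313/6968 -37069/10452 16333/6968]

x' = [-3727/10452, 23227/15678, -12793/10452]
P' = [8413/6968 16001/10452 -7313/6968; 16001/10452 136645/15678 -37069/10452; -7313/6968 -37069/10452 16333/6968]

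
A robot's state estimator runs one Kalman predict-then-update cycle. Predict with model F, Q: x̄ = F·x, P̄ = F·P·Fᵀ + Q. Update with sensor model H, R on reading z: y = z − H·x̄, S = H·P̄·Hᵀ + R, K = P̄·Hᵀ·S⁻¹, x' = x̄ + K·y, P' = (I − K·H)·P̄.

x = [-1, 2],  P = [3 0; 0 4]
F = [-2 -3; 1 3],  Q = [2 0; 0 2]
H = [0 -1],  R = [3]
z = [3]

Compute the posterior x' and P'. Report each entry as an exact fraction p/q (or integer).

x̄ = F·x = [-4, 5]
P̄ = F·P·Fᵀ + Q = [50 -42; -42 41]
y = z − H·x̄ = [8]
S = H·P̄·Hᵀ + R = [44]
K = P̄·Hᵀ·S⁻¹ = [21/22; -41/44]
x' = x̄ + K·y = [40/11, -27/11]
P' = (I − K·H)·P̄ = [109/11 -63/22; -63/22 123/44]

x' = [40/11, -27/11]
P' = [109/11 -63/22; -63/22 123/44]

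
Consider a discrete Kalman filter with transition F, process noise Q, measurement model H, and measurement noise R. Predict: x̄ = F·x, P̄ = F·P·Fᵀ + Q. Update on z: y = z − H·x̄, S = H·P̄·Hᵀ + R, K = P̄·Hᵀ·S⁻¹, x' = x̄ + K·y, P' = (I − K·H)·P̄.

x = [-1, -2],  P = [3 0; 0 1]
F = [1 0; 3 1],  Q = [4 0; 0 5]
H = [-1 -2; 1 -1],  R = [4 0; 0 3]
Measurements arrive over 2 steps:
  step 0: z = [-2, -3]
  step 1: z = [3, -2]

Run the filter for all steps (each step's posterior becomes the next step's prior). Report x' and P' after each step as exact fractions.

step 0: x̄ = F·x = [-1, -5]
step 0: P̄ = F·P·Fᵀ + Q = [7 9; 9 33]
step 0: y = z − H·x̄ = [-13, -7]
step 0: S = H·P̄·Hᵀ + R = [179 50; 50 25]
step 0: K = P̄·Hᵀ·S⁻¹ = [-21/79 892/1975; -27/79 -546/1975]
step 0: x' = x̄ + K·y = [-1394/1975, 2722/1975]
step 0: P' = (I − K·H)·P̄ = [2484/1975 -192/1975; -192/1975 1446/1975]
step 1: x̄ = F·x = [-1394/1975, -292/395]
step 1: P̄ = F·P·Fᵀ + Q = [10384/1975 1452/395; 1452/395 1301/79]
step 1: y = z − H·x̄ = [1611/1975, -4016/1975]
step 1: S = H·P̄·Hᵀ + R = [177424/1975 47406/1975; 47406/1975 34314/1975]
step 1: K = P̄·Hᵀ·S⁻¹ = [-42306/162059 219604/486177; -108315/324118 -133505/486177]
step 1: x' = x̄ + K·y = [-893228/486177, -440917/972354]
step 1: P' = (I − K·H)·P̄ = [608432/486177 -50380/486177; -50380/486177 350135/486177]

step 0: x' = [-1394/1975, 2722/1975], P' = [2484/1975 -192/1975; -192/1975 1446/1975]
step 1: x' = [-893228/486177, -440917/972354], P' = [608432/486177 -50380/486177; -50380/486177 350135/486177]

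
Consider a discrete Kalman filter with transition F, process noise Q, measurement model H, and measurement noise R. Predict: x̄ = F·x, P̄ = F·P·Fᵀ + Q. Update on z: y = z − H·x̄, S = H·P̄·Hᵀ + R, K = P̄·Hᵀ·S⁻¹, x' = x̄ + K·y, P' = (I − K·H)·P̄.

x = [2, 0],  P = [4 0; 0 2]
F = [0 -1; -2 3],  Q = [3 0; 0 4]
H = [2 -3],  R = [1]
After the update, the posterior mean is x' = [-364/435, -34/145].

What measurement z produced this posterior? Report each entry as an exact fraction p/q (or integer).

x̄ = F·x = [0, -4]
P̄ = F·P·Fᵀ + Q = [5 -6; -6 38]
S = H·P̄·Hᵀ + R = [435]
K = P̄·Hᵀ·S⁻¹ = [28/435; -42/145]
x' − x̄ = [-364/435, 546/145] = K·y
y = (KᵀK)⁻¹·Kᵀ·(x' − x̄) = [-13]
z = y + H·x̄ = [-13] + [12] = [-1]

z = [-1]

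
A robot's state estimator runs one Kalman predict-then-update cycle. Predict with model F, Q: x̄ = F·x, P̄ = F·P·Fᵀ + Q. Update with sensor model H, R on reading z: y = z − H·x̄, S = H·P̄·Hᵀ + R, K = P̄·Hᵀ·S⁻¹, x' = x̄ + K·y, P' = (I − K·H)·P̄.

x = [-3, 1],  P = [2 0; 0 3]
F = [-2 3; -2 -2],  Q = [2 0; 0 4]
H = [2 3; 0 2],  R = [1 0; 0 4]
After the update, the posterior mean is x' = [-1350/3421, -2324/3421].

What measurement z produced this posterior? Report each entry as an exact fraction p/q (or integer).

x̄ = F·x = [9, 4]
P̄ = F·P·Fᵀ + Q = [37 -10; -10 24]
S = H·P̄·Hᵀ + R = [245 104; 104 100]
K = P̄·Hᵀ·S⁻¹ = [1620/3421 -2369/3421; 52/3421 1588/3421]
x' − x̄ = [-32139/3421, -16008/3421] = K·y
y = (KᵀK)⁻¹·Kᵀ·(x' − x̄) = [-33, -9]
z = y + H·x̄ = [-33, -9] + [30, 8] = [-3, -1]

z = [-3, -1]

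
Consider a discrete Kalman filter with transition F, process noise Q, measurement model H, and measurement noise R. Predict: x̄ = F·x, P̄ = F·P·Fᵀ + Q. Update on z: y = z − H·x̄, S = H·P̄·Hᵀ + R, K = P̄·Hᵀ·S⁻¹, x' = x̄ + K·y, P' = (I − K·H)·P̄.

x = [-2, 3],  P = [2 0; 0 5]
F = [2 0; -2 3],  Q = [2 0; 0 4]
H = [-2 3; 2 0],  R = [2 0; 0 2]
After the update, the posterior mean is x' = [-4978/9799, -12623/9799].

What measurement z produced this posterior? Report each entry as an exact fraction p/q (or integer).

z = [-3, -1]

x̄ = F·x = [-4, 13]
P̄ = F·P·Fᵀ + Q = [10 -8; -8 57]
S = H·P̄·Hᵀ + R = [651 -88; -88 42]
K = P̄·Hᵀ·S⁻¹ = [-44/9799 4574/9799; 3223/9799 3020/9799]
x' − x̄ = [34218/9799, -140010/9799] = K·y
y = (KᵀK)⁻¹·Kᵀ·(x' − x̄) = [-50, 7]
z = y + H·x̄ = [-50, 7] + [47, -8] = [-3, -1]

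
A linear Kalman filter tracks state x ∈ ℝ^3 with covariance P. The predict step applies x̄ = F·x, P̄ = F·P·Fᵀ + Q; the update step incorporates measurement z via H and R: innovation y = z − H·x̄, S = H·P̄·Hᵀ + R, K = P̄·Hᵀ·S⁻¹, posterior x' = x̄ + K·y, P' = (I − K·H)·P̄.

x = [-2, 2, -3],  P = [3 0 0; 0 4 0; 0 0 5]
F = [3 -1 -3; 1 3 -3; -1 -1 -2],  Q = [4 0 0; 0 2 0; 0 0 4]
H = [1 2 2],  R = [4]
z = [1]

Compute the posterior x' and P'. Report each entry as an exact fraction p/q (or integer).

x̄ = F·x = [1, 13, 6]
P̄ = F·P·Fᵀ + Q = [80 42 25; 42 86 15; 25 15 31]
y = z − H·x̄ = [-38]
S = H·P̄·Hᵀ + R = [940]
K = P̄·Hᵀ·S⁻¹ = [107/470; 61/235; 117/940]
x' = x̄ + K·y = [-1798/235, 737/235, 597/470]
P' = (I − K·H)·P̄ = [7351/235 -3184/235 -769/470; -3184/235 5326/235 -3612/235; -769/470 -3612/235 15451/940]

x' = [-1798/235, 737/235, 597/470]
P' = [7351/235 -3184/235 -769/470; -3184/235 5326/235 -3612/235; -769/470 -3612/235 15451/940]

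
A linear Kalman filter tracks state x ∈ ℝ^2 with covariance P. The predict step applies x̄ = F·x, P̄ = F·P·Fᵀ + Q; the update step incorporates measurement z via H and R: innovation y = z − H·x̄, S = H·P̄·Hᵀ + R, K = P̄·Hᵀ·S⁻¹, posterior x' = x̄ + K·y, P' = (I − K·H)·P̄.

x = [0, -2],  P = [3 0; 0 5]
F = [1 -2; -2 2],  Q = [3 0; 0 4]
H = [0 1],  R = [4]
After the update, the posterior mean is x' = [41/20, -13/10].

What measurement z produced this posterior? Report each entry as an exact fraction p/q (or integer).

x̄ = F·x = [4, -4]
P̄ = F·P·Fᵀ + Q = [26 -26; -26 36]
S = H·P̄·Hᵀ + R = [40]
K = P̄·Hᵀ·S⁻¹ = [-13/20; 9/10]
x' − x̄ = [-39/20, 27/10] = K·y
y = (KᵀK)⁻¹·Kᵀ·(x' − x̄) = [3]
z = y + H·x̄ = [3] + [-4] = [-1]

z = [-1]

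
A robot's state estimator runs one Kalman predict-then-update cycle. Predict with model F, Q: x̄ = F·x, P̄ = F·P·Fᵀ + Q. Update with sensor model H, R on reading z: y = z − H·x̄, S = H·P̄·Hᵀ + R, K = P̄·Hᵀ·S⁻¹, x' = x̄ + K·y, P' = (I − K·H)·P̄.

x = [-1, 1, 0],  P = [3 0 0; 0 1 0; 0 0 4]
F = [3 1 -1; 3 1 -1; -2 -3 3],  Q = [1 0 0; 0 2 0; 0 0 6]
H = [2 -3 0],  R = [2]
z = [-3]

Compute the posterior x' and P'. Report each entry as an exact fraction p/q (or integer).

x̄ = F·x = [-2, -2, -1]
P̄ = F·P·Fᵀ + Q = [33 32 -33; 32 34 -33; -33 -33 63]
y = z − H·x̄ = [-5]
S = H·P̄·Hᵀ + R = [56]
K = P̄·Hᵀ·S⁻¹ = [-15/28; -19/28; 33/56]
x' = x̄ + K·y = [19/28, 39/28, -221/56]
P' = (I − K·H)·P̄ = [237/14 163/14 -429/28; 163/14 115/14 -297/28; -429/28 -297/28 2439/56]

x' = [19/28, 39/28, -221/56]
P' = [237/14 163/14 -429/28; 163/14 115/14 -297/28; -429/28 -297/28 2439/56]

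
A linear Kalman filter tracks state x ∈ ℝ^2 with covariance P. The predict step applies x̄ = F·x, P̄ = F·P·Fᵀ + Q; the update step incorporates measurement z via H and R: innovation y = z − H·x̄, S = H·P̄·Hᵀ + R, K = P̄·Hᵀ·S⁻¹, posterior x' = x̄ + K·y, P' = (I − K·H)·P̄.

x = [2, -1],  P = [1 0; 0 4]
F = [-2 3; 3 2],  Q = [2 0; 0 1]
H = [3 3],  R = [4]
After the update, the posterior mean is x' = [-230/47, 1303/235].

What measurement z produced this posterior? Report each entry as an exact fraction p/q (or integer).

x̄ = F·x = [-7, 4]
P̄ = F·P·Fᵀ + Q = [42 18; 18 26]
S = H·P̄·Hᵀ + R = [940]
K = P̄·Hᵀ·S⁻¹ = [9/47; 33/235]
x' − x̄ = [99/47, 363/235] = K·y
y = (KᵀK)⁻¹·Kᵀ·(x' − x̄) = [11]
z = y + H·x̄ = [11] + [-9] = [2]

z = [2]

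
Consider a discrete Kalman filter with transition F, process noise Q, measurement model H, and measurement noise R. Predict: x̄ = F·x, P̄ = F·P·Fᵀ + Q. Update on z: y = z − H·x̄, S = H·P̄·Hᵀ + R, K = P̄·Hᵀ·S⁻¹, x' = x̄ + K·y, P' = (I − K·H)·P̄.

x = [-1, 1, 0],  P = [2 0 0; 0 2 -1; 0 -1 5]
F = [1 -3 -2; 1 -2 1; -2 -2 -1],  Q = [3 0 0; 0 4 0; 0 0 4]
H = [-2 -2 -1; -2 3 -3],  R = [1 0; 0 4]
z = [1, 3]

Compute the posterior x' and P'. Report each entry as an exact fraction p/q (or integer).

x̄ = F·x = [-4, -3, 0]
P̄ = F·P·Fᵀ + Q = [31 3 11; 3 23 -1; 11 -1 21]
y = z − H·x̄ = [-13, 4]
S = H·P̄·Hᵀ + R = [302 128; 128 638]
K = P̄·Hᵀ·S⁻¹ = [-19697/88146 -3965/44073; -2277/9794 735/4897; -7447/88146 -5332/44073]
x' = x̄ + K·y = [-128243/88146, 6099/9794, 54155/88146]
P' = (I − K·H)·P̄ = [494483/88146 -24081/9794 -535811/88146; -24081/9794 12115/9794 26209/9794; -535811/88146 26209/9794 607307/88146]

x' = [-128243/88146, 6099/9794, 54155/88146]
P' = [494483/88146 -24081/9794 -535811/88146; -24081/9794 12115/9794 26209/9794; -535811/88146 26209/9794 607307/88146]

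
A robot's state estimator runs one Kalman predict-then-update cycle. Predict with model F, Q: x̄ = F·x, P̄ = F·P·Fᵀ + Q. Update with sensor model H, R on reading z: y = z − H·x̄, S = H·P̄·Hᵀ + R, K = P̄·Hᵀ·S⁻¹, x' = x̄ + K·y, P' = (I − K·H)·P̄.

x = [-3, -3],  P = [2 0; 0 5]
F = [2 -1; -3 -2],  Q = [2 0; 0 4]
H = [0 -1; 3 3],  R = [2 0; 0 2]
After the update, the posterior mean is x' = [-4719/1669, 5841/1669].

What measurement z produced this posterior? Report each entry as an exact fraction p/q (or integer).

x̄ = F·x = [-3, 15]
P̄ = F·P·Fᵀ + Q = [15 -2; -2 42]
S = H·P̄·Hᵀ + R = [44 -120; -120 479]
K = P̄·Hᵀ·S⁻¹ = [2819/3338 489/1669; -2859/3338 60/1669]
x' − x̄ = [288/1669, -19194/1669] = K·y
y = (KᵀK)⁻¹·Kᵀ·(x' − x̄) = [12, -34]
z = y + H·x̄ = [12, -34] + [-15, 36] = [-3, 2]

z = [-3, 2]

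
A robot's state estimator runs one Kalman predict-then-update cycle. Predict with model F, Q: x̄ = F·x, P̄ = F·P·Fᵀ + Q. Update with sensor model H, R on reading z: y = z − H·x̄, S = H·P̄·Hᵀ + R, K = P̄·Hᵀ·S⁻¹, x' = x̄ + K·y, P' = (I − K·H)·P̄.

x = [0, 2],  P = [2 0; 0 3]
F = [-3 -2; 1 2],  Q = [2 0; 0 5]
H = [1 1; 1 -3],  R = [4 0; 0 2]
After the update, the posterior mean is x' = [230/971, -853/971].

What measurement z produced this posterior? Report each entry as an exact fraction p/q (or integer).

x̄ = F·x = [-4, 4]
P̄ = F·P·Fᵀ + Q = [32 -18; -18 19]
S = H·P̄·Hᵀ + R = [19 11; 11 313]
K = P̄·Hᵀ·S⁻¹ = [1718/2913 740/2913; 569/2913 -718/2913]
x' − x̄ = [4114/971, -4737/971] = K·y
y = (KᵀK)⁻¹·Kᵀ·(x' − x̄) = [-1, 19]
z = y + H·x̄ = [-1, 19] + [0, -16] = [-1, 3]

z = [-1, 3]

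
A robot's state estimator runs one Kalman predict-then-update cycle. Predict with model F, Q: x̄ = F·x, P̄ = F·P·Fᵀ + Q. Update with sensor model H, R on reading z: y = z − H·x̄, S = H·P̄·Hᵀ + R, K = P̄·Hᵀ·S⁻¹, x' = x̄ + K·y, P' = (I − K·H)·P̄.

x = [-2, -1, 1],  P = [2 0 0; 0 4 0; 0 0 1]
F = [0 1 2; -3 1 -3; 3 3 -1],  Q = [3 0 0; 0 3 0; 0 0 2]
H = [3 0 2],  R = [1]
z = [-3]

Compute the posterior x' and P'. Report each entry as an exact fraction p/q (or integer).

x̄ = F·x = [1, 2, -10]
P̄ = F·P·Fᵀ + Q = [11 -2 10; -2 34 -3; 10 -3 57]
y = z − H·x̄ = [14]
S = H·P̄·Hᵀ + R = [448]
K = P̄·Hᵀ·S⁻¹ = [53/448; -3/112; 9/28]
x' = x̄ + K·y = [85/32, 13/8, -11/2]
P' = (I − K·H)·P̄ = [2119/448 -65/112 -197/28; -65/112 943/28 6/7; -197/28 6/7 75/7]

x' = [85/32, 13/8, -11/2]
P' = [2119/448 -65/112 -197/28; -65/112 943/28 6/7; -197/28 6/7 75/7]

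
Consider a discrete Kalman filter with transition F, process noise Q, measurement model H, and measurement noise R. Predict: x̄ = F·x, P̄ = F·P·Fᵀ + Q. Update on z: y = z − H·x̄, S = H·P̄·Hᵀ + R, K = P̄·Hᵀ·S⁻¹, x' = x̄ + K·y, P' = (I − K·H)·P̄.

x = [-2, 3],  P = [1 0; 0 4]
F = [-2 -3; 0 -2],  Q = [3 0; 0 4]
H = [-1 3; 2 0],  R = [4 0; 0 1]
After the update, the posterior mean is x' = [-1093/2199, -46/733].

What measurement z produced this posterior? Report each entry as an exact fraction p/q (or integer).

x̄ = F·x = [-5, -6]
P̄ = F·P·Fᵀ + Q = [43 24; 24 20]
S = H·P̄·Hᵀ + R = [83 58; 58 173]
K = P̄·Hᵀ·S⁻¹ = [29/10995 5456/10995; 1148/3665 632/3665]
x' − x̄ = [9902/2199, 4352/733] = K·y
y = (KᵀK)⁻¹·Kᵀ·(x' − x̄) = [14, 9]
z = y + H·x̄ = [14, 9] + [-13, -10] = [1, -1]

z = [1, -1]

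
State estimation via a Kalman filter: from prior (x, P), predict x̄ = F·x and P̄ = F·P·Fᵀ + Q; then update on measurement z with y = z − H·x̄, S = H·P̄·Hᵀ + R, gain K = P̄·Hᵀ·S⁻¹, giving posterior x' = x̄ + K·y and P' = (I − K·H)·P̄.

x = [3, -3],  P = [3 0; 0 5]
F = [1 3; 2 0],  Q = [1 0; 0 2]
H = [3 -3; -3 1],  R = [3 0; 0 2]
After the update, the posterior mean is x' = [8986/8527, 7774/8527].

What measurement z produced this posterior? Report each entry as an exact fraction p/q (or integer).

z = [1, -2]

x̄ = F·x = [-6, 6]
P̄ = F·P·Fᵀ + Q = [49 6; 6 14]
S = H·P̄·Hᵀ + R = [462 -411; -411 421]
K = P̄·Hᵀ·S⁻¹ = [-1214/8527 -4041/8527; -3916/8527 -3904/8527]
x' − x̄ = [60148/8527, -43388/8527] = K·y
y = (KᵀK)⁻¹·Kᵀ·(x' − x̄) = [37, -26]
z = y + H·x̄ = [37, -26] + [-36, 24] = [1, -2]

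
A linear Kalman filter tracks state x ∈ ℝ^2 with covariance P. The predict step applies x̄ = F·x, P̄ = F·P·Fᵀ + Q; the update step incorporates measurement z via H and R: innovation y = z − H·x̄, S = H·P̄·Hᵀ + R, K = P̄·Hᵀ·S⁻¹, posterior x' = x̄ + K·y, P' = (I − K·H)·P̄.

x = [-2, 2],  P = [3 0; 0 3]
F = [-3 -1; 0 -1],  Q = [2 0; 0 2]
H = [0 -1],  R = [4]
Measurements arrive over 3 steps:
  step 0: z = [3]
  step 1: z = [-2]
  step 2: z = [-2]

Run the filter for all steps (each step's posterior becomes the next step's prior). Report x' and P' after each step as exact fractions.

step 0: x̄ = F·x = [4, -2]
step 0: P̄ = F·P·Fᵀ + Q = [32 3; 3 5]
step 0: y = z − H·x̄ = [1]
step 0: S = H·P̄·Hᵀ + R = [9]
step 0: K = P̄·Hᵀ·S⁻¹ = [-1/3; -5/9]
step 0: x' = x̄ + K·y = [11/3, -23/9]
step 0: P' = (I − K·H)·P̄ = [31 4/3; 4/3 20/9]
step 1: x̄ = F·x = [-76/9, 23/9]
step 1: P̄ = F·P·Fᵀ + Q = [2621/9 56/9; 56/9 38/9]
step 1: y = z − H·x̄ = [5/9]
step 1: S = H·P̄·Hᵀ + R = [74/9]
step 1: K = P̄·Hᵀ·S⁻¹ = [-28/37; -19/37]
step 1: x' = x̄ + K·y = [-328/37, 84/37]
step 1: P' = (I − K·H)·P̄ = [10601/37 112/37; 112/37 76/37]
step 2: x̄ = F·x = [900/37, -84/37]
step 2: P̄ = F·P·Fᵀ + Q = [96231/37 412/37; 412/37 150/37]
step 2: y = z − H·x̄ = [-158/37]
step 2: S = H·P̄·Hᵀ + R = [298/37]
step 2: K = P̄·Hᵀ·S⁻¹ = [-206/149; -75/149]
step 2: x' = x̄ + K·y = [4504/149, -18/149]
step 2: P' = (I − K·H)·P̄ = [385231/149 824/149; 824/149 300/149]

step 0: x' = [11/3, -23/9], P' = [31 4/3; 4/3 20/9]
step 1: x' = [-328/37, 84/37], P' = [10601/37 112/37; 112/37 76/37]
step 2: x' = [4504/149, -18/149], P' = [385231/149 824/149; 824/149 300/149]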